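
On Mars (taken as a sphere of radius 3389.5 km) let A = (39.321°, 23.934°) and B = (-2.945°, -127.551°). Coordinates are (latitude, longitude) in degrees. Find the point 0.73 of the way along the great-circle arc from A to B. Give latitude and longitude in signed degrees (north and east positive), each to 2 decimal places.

Central angle δ = 2.3623 rad. Interpolating on the sphere with fraction f = 0.73:
P = [sin((1−f)δ)·A + sin(fδ)·B] / sin δ = 0.8473·A + 1.4062·B in Cartesian coordinates,
giving P = (-0.2568, -0.8474, 0.4647), i.e. latitude 27.69°, longitude -106.86°.

27.69°, -106.86°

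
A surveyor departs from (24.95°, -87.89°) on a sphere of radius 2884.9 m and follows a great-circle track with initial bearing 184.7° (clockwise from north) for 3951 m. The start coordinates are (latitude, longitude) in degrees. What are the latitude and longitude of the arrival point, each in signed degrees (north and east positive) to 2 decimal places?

-53.23°, -95.60°

Angular distance δ = d/R = 3951/2884.9 = 1.36954 rad; initial bearing θ = 3.2236 rad.
sin φ₂ = sin φ₁ cos δ + cos φ₁ sin δ cos θ = (0.4218)(0.1999) + (0.9067)(0.9798)(-0.9966) = -0.8011, so φ₂ = -53.23°.
Δλ = atan2(sin θ sin δ cos φ₁, cos δ − sin φ₁ sin φ₂) = atan2(-0.0728, 0.5378) = -7.708°.
λ₂ = -87.890° − 7.708° = -95.60°.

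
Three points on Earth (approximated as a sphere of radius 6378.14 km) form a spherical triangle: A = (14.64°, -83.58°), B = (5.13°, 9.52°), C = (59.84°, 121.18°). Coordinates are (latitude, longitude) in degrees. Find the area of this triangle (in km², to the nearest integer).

80249794 km²

Side lengths (central angles): a = 1.6784, b = 1.7956, c = 1.6003 rad; semiperimeter s = 2.5371.
By l'Huilier's theorem, tan(E/4) = √[tan(s/2) tan((s−a)/2) tan((s−b)/2) tan((s−c)/2)], giving spherical excess E = 1.9727 rad.
Area = E·R² = 1.9727 × (6378.14)² ≈ 80249794 km².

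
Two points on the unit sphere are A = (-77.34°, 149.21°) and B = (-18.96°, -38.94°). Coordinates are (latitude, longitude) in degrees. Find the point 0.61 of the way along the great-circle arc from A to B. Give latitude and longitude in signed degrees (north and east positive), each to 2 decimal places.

-51.53°, -40.49°

Central angle δ = 1.4587 rad. Interpolating on the sphere with fraction f = 0.61:
P = [sin((1−f)δ)·A + sin(fδ)·B] / sin δ = 0.5421·A + 0.7819·B in Cartesian coordinates,
giving P = (0.4731, -0.4039, -0.7830), i.e. latitude -51.53°, longitude -40.49°.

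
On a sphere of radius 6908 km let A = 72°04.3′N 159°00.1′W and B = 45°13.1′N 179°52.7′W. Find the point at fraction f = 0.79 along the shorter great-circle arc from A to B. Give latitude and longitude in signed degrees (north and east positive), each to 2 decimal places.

51.05°, -177.69°

Central angle δ = 0.4993 rad. Interpolating on the sphere with fraction f = 0.79:
P = [sin((1−f)δ)·A + sin(fδ)·B] / sin δ = 0.2186·A + 0.8026·B in Cartesian coordinates,
giving P = (-0.6282, -0.0253, 0.7777), i.e. latitude 51.05°, longitude -177.69°.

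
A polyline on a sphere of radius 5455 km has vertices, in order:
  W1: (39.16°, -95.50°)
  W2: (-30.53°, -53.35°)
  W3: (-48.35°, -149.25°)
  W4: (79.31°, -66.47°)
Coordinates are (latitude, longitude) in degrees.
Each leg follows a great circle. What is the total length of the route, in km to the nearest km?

27344 km

Leg W1→W2: central angle 1.3955 rad, distance 7612.6 km.
Leg W2→W3: central angle 1.2443 rad, distance 6787.6 km.
Leg W3→W4: central angle 2.3728 rad, distance 12943.7 km.
Total: 7612.6 + 6787.6 + 12943.7 ≈ 27344 km.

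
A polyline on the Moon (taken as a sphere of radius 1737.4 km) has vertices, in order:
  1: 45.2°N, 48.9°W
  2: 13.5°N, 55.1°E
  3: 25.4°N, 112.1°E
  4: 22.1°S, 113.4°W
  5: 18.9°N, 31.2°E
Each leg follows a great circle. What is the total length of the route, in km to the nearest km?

Leg 1→2: central angle 1.5709 rad, distance 2729.3 km.
Leg 2→3: central angle 0.9539 rad, distance 1657.3 km.
Leg 3→4: central angle 2.4159 rad, distance 4197.3 km.
Leg 4→5: central angle 2.5615 rad, distance 4450.3 km.
Total: 2729.3 + 1657.3 + 4197.3 + 4450.3 ≈ 13034 km.

13034 km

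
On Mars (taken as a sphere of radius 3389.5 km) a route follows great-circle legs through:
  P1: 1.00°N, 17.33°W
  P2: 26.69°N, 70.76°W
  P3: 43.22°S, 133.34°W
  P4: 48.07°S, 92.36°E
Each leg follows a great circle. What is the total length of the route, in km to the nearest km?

13488 km

Leg P1→P2: central angle 1.0003 rad, distance 3390.4 km.
Leg P2→P3: central angle 1.5786 rad, distance 5350.5 km.
Leg P3→P4: central angle 1.4006 rad, distance 4747.4 km.
Total: 3390.4 + 5350.5 + 4747.4 ≈ 13488 km.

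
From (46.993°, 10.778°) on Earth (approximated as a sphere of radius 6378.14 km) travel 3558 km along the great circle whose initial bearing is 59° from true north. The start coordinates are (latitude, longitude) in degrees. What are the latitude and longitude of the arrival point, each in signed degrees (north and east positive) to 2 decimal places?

53.74°, 60.88°

Angular distance δ = d/R = 3558/6378.14 = 0.55784 rad; initial bearing θ = 1.0297 rad.
sin φ₂ = sin φ₁ cos δ + cos φ₁ sin δ cos θ = (0.7313)(0.8484) + (0.6821)(0.5294)(0.5150) = 0.8064, so φ₂ = 53.74°.
Δλ = atan2(sin θ sin δ cos φ₁, cos δ − sin φ₁ sin φ₂) = atan2(0.3095, 0.2587) = 50.106°.
λ₂ = 10.778° + 50.106° = 60.88°.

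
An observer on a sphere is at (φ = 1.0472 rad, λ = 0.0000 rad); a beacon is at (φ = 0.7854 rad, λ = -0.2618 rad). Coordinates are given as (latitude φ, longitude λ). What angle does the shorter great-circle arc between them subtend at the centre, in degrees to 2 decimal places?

17.47°

In radians: φ₁ = 1.0472, φ₂ = 0.7854, Δλ = -15.000° = -0.2618 rad.
Haversine: a = sin²(Δφ/2) + cos φ₁ cos φ₂ sin²(Δλ/2) = 0.0170 + (0.5000)(0.7071)(0.0170) = 0.02306.
Central angle c = 2·arcsin(√a) = 0.30489 rad.
So the angular separation is 17.47°.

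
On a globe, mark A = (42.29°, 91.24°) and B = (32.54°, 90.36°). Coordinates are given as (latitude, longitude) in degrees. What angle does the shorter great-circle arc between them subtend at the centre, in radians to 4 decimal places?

0.1706 rad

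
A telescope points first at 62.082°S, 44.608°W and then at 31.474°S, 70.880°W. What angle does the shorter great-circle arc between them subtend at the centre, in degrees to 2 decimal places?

With latitudes φ₁ = -62.082°, φ₂ = -31.474° and longitude difference Δλ = -26.272°:
cos c = sin φ₁ sin φ₂ + cos φ₁ cos φ₂ cos Δλ = (-0.8836)(-0.5221) + (0.4682)(0.8529)(0.8967) = 0.81942,
so c = arccos(0.81942) = 0.61039 rad.
So the angular separation is 34.97°.

34.97°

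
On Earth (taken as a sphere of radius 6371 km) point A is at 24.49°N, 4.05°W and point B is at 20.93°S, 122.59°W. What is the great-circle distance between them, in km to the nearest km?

With latitudes φ₁ = 24.490°, φ₂ = -20.930° and longitude difference Δλ = -118.540°:
cos c = sin φ₁ sin φ₂ + cos φ₁ cos φ₂ cos Δλ = (0.4145)(-0.3572) + (0.9100)(0.9340)(-0.4778) = -0.55418,
so c = arccos(-0.55418) = 2.15818 rad.
Distance = R·c = 6371 × 2.1582 ≈ 13750 km.

13750 km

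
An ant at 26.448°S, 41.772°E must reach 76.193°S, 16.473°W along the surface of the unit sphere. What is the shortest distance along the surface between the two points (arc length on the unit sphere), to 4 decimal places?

0.9944

With latitudes φ₁ = -26.448°, φ₂ = -76.193° and longitude difference Δλ = -58.245°:
cos c = sin φ₁ sin φ₂ + cos φ₁ cos φ₂ cos Δλ = (-0.4454)(-0.9711) + (0.8953)(0.2387)(0.5263) = 0.54497,
so c = arccos(0.54497) = 0.99444 rad.
On the unit sphere the arc length equals the central angle: 0.9944.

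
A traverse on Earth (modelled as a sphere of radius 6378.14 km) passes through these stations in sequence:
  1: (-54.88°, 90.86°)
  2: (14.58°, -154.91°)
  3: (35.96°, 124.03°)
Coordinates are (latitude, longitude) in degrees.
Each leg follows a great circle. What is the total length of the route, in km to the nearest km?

Leg 1→2: central angle 2.0202 rad, distance 12884.9 km.
Leg 2→3: central angle 1.2979 rad, distance 8278.0 km.
Total: 12884.9 + 8278.0 ≈ 21163 km.

21163 km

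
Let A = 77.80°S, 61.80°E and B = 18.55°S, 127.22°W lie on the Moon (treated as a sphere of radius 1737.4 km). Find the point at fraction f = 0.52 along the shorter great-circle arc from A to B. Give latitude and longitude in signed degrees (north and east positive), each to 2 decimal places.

-58.60°, -129.58°

Central angle δ = 1.4575 rad. Interpolating on the sphere with fraction f = 0.52:
P = [sin((1−f)δ)·A + sin(fδ)·B] / sin δ = 0.6481·A + 0.6918·B in Cartesian coordinates,
giving P = (-0.3320, -0.4016, -0.8535), i.e. latitude -58.60°, longitude -129.58°.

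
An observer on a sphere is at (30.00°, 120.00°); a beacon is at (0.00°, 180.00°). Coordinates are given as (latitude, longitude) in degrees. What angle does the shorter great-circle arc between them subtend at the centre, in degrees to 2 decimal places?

64.34°

Let φ₁ = 0.5236 rad, φ₂ = 0.0000 rad, and Δλ = 1.0472 rad.
cos c = sin φ₁ sin φ₂ + cos φ₁ cos φ₂ cos Δλ = (0.5000)(0.0000) + (0.8660)(1.0000)(0.5000) = 0.43301,
so c = arccos(0.43301) = 1.12296 rad.
So the angular separation is 64.34°.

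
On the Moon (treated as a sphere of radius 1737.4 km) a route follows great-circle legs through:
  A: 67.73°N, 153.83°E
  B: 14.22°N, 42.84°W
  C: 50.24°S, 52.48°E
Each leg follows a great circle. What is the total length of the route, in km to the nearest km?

Leg A→B: central angle 1.6957 rad, distance 2946.1 km.
Leg B→C: central angle 1.8197 rad, distance 3161.5 km.
Total: 2946.1 + 3161.5 ≈ 6108 km.

6108 km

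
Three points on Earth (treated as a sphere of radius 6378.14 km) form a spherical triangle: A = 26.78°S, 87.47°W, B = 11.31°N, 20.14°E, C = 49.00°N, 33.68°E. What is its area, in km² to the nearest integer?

Side lengths (central angles): a = 0.6865, b = 2.2692, c = 1.9318 rad; semiperimeter s = 2.4438.
By l'Huilier's theorem, tan(E/4) = √[tan(s/2) tan((s−a)/2) tan((s−b)/2) tan((s−c)/2)], giving spherical excess E = 1.0756 rad.
Area = E·R² = 1.0756 × (6378.14)² ≈ 43754396 km².

43754396 km²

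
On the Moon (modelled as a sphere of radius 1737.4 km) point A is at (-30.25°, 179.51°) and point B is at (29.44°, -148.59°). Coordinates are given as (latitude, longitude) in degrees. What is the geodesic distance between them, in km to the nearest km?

2031 km

Let φ₁ = -0.5280 rad, φ₂ = 0.5138 rad, and Δλ = 0.5568 rad.
cos c = sin φ₁ sin φ₂ + cos φ₁ cos φ₂ cos Δλ = (-0.5038)(0.4915) + (0.8638)(0.8709)(0.8490) = 0.39106,
so c = arccos(0.39106) = 1.16901 rad.
Distance = R·c = 1737.4 × 1.1690 ≈ 2031 km.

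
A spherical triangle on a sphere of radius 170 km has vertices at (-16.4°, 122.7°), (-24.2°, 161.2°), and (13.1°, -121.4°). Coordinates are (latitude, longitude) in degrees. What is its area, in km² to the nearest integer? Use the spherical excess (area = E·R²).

8954 km²

Side lengths (central angles): a = 1.4697, b = 2.0625, c = 0.6426 rad; semiperimeter s = 2.0874.
By l'Huilier's theorem, tan(E/4) = √[tan(s/2) tan((s−a)/2) tan((s−b)/2) tan((s−c)/2)], giving spherical excess E = 0.3098 rad.
Area = E·R² = 0.3098 × (170)² ≈ 8954 km².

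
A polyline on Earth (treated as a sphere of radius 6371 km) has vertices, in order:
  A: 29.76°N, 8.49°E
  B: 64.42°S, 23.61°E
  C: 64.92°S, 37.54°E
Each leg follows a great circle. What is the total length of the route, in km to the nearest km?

Leg A→B: central angle 1.6568 rad, distance 10555.3 km.
Leg B→C: central angle 0.1042 rad, distance 663.7 km.
Total: 10555.3 + 663.7 ≈ 11219 km.

11219 km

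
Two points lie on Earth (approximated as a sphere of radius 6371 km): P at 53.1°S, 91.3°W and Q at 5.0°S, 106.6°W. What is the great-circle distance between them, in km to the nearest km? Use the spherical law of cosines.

Let φ₁ = -0.9268 rad, φ₂ = -0.0873 rad, and Δλ = -0.2670 rad.
cos c = sin φ₁ sin φ₂ + cos φ₁ cos φ₂ cos Δλ = (-0.7997)(-0.0872) + (0.6004)(0.9962)(0.9646) = 0.64663,
so c = arccos(0.64663) = 0.86763 rad.
Distance = R·c = 6371 × 0.8676 ≈ 5528 km.

5528 km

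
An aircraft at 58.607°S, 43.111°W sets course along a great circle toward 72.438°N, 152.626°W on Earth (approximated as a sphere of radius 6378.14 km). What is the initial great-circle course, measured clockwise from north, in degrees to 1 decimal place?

325.3°

With φ₁ = -1.0229, φ₂ = 1.2643, Δλ = -1.9114 rad, the forward-azimuth formula gives
θ = atan2( sin Δλ cos φ₂ , cos φ₁ sin φ₂ − sin φ₁ cos φ₂ cos Δλ ) = atan2(-0.2844, 0.4106) = -34.71°.
Adding 360° brings this into [0°, 360°): 325.3°.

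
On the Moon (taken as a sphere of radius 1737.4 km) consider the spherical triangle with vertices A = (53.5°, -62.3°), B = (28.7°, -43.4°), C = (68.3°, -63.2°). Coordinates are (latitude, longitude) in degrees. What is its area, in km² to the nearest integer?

Side lengths (central angles): a = 0.7207, b = 0.2584, c = 0.4957 rad; semiperimeter s = 0.7374.
By l'Huilier's theorem, tan(E/4) = √[tan(s/2) tan((s−a)/2) tan((s−b)/2) tan((s−c)/2)], giving spherical excess E = 0.0391 rad.
Area = E·R² = 0.0391 × (1737.4)² ≈ 118072 km².

118072 km²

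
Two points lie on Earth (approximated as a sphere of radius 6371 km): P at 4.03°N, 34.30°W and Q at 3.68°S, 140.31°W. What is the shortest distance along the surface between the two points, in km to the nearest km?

11809 km

Let φ₁ = 0.0703 rad, φ₂ = -0.0642 rad, and Δλ = -1.8502 rad.
cos c = sin φ₁ sin φ₂ + cos φ₁ cos φ₂ cos Δλ = (0.0703)(-0.0642) + (0.9975)(0.9979)(-0.2758) = -0.27907,
so c = arccos(-0.27907) = 1.85362 rad.
Distance = R·c = 6371 × 1.8536 ≈ 11809 km.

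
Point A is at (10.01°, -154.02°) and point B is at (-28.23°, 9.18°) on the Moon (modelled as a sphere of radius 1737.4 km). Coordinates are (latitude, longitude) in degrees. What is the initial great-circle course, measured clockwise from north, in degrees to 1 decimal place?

141.4°

Δλ = 163.200° = 2.8484 rad.
y = sin Δλ · cos φ₂ = (0.2890)(0.8811) = 0.2547
x = cos φ₁ sin φ₂ − sin φ₁ cos φ₂ cos Δλ = (0.9848)(-0.4730) − (0.1738)(0.8811)(-0.9573) = -0.3192
θ = atan2(y, x) = 141.42°, so the bearing is 141.4°.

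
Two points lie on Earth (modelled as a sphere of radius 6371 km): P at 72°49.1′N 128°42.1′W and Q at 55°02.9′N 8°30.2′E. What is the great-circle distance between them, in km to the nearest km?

With latitudes φ₁ = 72.818°, φ₂ = 55.048° and longitude difference Δλ = 137.205°:
Haversine: a = sin²(Δφ/2) + cos φ₁ cos φ₂ sin²(Δλ/2) = 0.0239 + (0.2954)(0.5729)(0.8669) = 0.17056.
Central angle c = 2·arcsin(√a) = 0.85147 rad.
Distance = R·c = 6371 × 0.8515 ≈ 5425 km.

5425 km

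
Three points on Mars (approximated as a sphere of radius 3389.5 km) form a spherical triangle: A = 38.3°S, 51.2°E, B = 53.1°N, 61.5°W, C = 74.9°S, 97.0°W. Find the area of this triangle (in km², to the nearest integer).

Side lengths (central angles): a = 2.2715, b = 1.1322, c = 2.3151 rad; semiperimeter s = 2.8594.
By l'Huilier's theorem, tan(E/4) = √[tan(s/2) tan((s−a)/2) tan((s−b)/2) tan((s−c)/2)], giving spherical excess E = 2.7811 rad.
Area = E·R² = 2.7811 × (3389.5)² ≈ 31951461 km².

31951461 km²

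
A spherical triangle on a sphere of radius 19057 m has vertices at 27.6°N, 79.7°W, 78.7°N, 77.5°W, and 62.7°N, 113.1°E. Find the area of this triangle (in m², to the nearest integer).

25905037 m²

Side lengths (central angles): a = 0.6712, b = 1.5555, c = 0.8920 rad; semiperimeter s = 1.5594.
By l'Huilier's theorem, tan(E/4) = √[tan(s/2) tan((s−a)/2) tan((s−b)/2) tan((s−c)/2)], giving spherical excess E = 0.0713 rad.
Area = E·R² = 0.0713 × (19057)² ≈ 25905037 m².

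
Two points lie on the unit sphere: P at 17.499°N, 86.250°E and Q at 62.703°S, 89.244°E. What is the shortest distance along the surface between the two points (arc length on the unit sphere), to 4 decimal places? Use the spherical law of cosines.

Let φ₁ = 0.3054 rad, φ₂ = -1.0944 rad, and Δλ = 0.0523 rad.
cos c = sin φ₁ sin φ₂ + cos φ₁ cos φ₂ cos Δλ = (0.3007)(-0.8886) + (0.9537)(0.4586)(0.9986) = 0.16958,
so c = arccos(0.16958) = 1.40039 rad.
On the unit sphere the arc length equals the central angle: 1.4004.

1.4004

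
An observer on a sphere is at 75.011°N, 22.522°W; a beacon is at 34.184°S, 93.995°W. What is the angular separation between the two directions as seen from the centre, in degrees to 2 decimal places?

118.34°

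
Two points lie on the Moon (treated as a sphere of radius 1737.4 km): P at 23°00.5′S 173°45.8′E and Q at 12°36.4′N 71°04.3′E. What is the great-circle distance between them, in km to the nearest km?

3227 km

Let φ₁ = -0.4016 rad, φ₂ = 0.2200 rad, and Δλ = -1.7923 rad.
Haversine: a = sin²(Δφ/2) + cos φ₁ cos φ₂ sin²(Δλ/2) = 0.0935 + (0.9204)(0.9759)(0.6099) = 0.64133.
Central angle c = 2·arcsin(√a) = 1.85736 rad.
Distance = R·c = 1737.4 × 1.8574 ≈ 3227 km.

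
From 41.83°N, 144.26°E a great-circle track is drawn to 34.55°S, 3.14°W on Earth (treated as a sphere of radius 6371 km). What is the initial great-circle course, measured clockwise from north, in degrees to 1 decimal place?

275.2°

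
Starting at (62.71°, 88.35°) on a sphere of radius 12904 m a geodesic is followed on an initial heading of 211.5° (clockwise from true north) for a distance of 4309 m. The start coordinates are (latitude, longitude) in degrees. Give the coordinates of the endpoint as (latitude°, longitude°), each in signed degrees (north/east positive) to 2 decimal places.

Angular distance δ = d/R = 4309/12904 = 0.33393 rad; initial bearing θ = 3.6914 rad.
sin φ₂ = sin φ₁ cos δ + cos φ₁ sin δ cos θ = (0.8887)(0.9448) + (0.4585)(0.3278)(-0.8526) = 0.7115, so φ₂ = 45.36°.
Δλ = atan2(sin θ sin δ cos φ₁, cos δ − sin φ₁ sin φ₂) = atan2(-0.0785, 0.3125) = -14.105°.
λ₂ = 88.350° − 14.105° = 74.24°.

45.36°, 74.24°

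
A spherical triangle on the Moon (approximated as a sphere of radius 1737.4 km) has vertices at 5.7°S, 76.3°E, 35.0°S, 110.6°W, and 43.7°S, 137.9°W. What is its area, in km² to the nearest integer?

Side lengths (central angles): a = 0.3962, b = 2.1251, c = 2.4222 rad; semiperimeter s = 2.4718.
By l'Huilier's theorem, tan(E/4) = √[tan(s/2) tan((s−a)/2) tan((s−b)/2) tan((s−c)/2)], giving spherical excess E = 0.5774 rad.
Area = E·R² = 0.5774 × (1737.4)² ≈ 1743008 km².

1743008 km²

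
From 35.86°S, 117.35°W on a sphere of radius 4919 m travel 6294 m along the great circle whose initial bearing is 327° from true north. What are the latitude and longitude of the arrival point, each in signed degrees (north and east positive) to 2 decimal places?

Angular distance δ = d/R = 6294/4919 = 1.27953 rad; initial bearing θ = 5.7072 rad.
sin φ₂ = sin φ₁ cos δ + cos φ₁ sin δ cos θ = (-0.5858)(0.2872) + (0.8105)(0.9579)(0.8387) = 0.4828, so φ₂ = 28.87°.
Δλ = atan2(sin θ sin δ cos φ₁, cos δ − sin φ₁ sin φ₂) = atan2(-0.4228, 0.5700) = -36.566°.
λ₂ = -117.350° − 36.566° = -153.92°.

28.87°, -153.92°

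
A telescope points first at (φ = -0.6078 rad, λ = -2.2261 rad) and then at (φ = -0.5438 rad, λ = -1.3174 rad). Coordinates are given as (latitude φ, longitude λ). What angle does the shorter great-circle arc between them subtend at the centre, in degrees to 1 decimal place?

43.3°

Let φ₁ = -0.6078 rad, φ₂ = -0.5438 rad, and Δλ = 0.9087 rad.
cos c = sin φ₁ sin φ₂ + cos φ₁ cos φ₂ cos Δλ = (-0.5711)(-0.5174) + (0.8209)(0.8557)(0.6148) = 0.72733,
so c = arccos(0.72733) = 0.75637 rad.
So the angular separation is 43.3°.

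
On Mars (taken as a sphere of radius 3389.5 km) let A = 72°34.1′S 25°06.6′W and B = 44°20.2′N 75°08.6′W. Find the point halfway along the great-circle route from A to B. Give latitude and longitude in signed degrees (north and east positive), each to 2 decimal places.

Central angle δ = 2.1284 rad. Interpolating on the sphere with fraction f = 0.5:
P = [sin((1−f)δ)·A + sin(fδ)·B] / sin δ = 1.0305·A + 1.0305·B in Cartesian coordinates,
giving P = (0.4685, -0.8434, -0.2630), i.e. latitude -15.25°, longitude -60.95°.

-15.25°, -60.95°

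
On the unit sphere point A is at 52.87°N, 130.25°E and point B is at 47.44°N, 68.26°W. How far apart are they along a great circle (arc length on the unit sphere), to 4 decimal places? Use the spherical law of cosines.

1.3693

In radians: φ₁ = 0.9228, φ₂ = 0.8280, Δλ = 161.490° = 2.8185 rad.
cos c = sin φ₁ sin φ₂ + cos φ₁ cos φ₂ cos Δλ = (0.7973)(0.7366) + (0.6036)(0.6764)(-0.9483) = 0.20009,
so c = arccos(0.20009) = 1.36934 rad.
On the unit sphere the arc length equals the central angle: 1.3693.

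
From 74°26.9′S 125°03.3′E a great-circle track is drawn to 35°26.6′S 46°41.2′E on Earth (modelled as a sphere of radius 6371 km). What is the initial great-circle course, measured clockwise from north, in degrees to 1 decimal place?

270.2°

Δλ = -78.368° = -1.3678 rad.
y = sin Δλ · cos φ₂ = (-0.9795)(0.8147) = -0.7980
x = cos φ₁ sin φ₂ − sin φ₁ cos φ₂ cos Δλ = (0.2681)(-0.5799) − (-0.9634)(0.8147)(0.2016) = 0.0028
θ = atan2(y, x) = -89.80°; adding 360° gives 270.2°.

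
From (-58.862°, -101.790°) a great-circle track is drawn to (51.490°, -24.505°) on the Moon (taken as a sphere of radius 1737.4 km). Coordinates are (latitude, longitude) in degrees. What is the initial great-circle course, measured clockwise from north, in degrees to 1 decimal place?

Δλ = 77.285° = 1.3489 rad.
y = sin Δλ · cos φ₂ = (0.9755)(0.6227) = 0.6074
x = cos φ₁ sin φ₂ − sin φ₁ cos φ₂ cos Δλ = (0.5171)(0.7825) − (-0.8559)(0.6227)(0.2201) = 0.5219
θ = atan2(y, x) = 49.33°, so the bearing is 49.3°.

49.3°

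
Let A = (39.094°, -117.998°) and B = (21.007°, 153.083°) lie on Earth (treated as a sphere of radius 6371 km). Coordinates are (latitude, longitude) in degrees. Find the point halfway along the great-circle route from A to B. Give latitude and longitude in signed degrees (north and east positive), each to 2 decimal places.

The central angle between A and B is δ = 1.3287 rad.
With f = 0.5, the slerp weights are sin((1−f)δ)/sin δ = 0.6351 and sin(fδ)/sin δ = 0.6351.
Weighted sum of the unit vectors: (0.6351)·(-0.3643,-0.6853,0.6306) + (0.6351)·(-0.8324,0.4226,0.3585) = (-0.7600, -0.1668, 0.6281).
Converting back: φ = atan2(z, √(x²+y²)) = 38.91°, λ = atan2(y, x) = -167.62°.

38.91°, -167.62°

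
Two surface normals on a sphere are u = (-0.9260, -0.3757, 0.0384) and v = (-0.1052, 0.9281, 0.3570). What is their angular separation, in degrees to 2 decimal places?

103.74°

u·v = -0.2376; |u| = 1.0001, |v| = 0.9999.
cos θ = (u·v)/(|u||v|) = -0.2376, so θ = 103.74°.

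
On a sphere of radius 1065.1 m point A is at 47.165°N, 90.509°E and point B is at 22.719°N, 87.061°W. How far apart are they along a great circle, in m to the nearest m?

Let φ₁ = 0.8232 rad, φ₂ = 0.3965 rad, and Δλ = -3.0992 rad.
cos c = sin φ₁ sin φ₂ + cos φ₁ cos φ₂ cos Δλ = (0.7333)(0.3862) + (0.6799)(0.9224)(-0.9991) = -0.34336,
so c = arccos(-0.34336) = 1.92129 rad.
Distance = R·c = 1065.1 × 1.9213 ≈ 2046 m.

2046 m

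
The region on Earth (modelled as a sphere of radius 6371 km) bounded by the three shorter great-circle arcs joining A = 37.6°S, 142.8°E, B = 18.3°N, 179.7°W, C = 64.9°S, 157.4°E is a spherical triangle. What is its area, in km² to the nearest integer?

Side lengths (central angles): a = 1.4840, b = 0.4996, c = 1.1536 rad; semiperimeter s = 1.5686.
By l'Huilier's theorem, tan(E/4) = √[tan(s/2) tan((s−a)/2) tan((s−b)/2) tan((s−c)/2)], giving spherical excess E = 0.2897 rad.
Area = E·R² = 0.2897 × (6371)² ≈ 11758810 km².

11758810 km²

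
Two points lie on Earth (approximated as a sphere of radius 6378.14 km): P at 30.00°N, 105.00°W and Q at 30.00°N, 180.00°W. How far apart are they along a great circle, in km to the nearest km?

7084 km

With latitudes φ₁ = 30.000°, φ₂ = 30.000° and longitude difference Δλ = -75.000°:
cos c = sin φ₁ sin φ₂ + cos φ₁ cos φ₂ cos Δλ = (0.5000)(0.5000) + (0.8660)(0.8660)(0.2588) = 0.44411,
so c = arccos(0.44411) = 1.11061 rad.
Distance = R·c = 6378.14 × 1.1106 ≈ 7084 km.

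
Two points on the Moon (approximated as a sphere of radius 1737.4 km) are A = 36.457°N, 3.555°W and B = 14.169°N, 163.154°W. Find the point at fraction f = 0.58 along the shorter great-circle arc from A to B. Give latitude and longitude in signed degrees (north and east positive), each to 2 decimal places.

60.80°, -128.74°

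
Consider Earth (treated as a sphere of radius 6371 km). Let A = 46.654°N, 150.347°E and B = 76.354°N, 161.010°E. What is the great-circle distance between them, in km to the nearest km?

3338 km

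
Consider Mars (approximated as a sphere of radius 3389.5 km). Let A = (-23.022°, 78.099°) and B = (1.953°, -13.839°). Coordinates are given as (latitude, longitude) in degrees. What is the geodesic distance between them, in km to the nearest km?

With latitudes φ₁ = -23.022°, φ₂ = 1.953° and longitude difference Δλ = -91.938°:
Haversine: a = sin²(Δφ/2) + cos φ₁ cos φ₂ sin²(Δλ/2) = 0.0468 + (0.9204)(0.9994)(0.5169) = 0.52222.
Central angle c = 2·arcsin(√a) = 1.61525 rad.
Distance = R·c = 3389.5 × 1.6152 ≈ 5475 km.

5475 km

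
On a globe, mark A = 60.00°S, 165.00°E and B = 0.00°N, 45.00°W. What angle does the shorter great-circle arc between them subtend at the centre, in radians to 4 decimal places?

2.0186 rad

With latitudes φ₁ = -60.000°, φ₂ = 0.000° and longitude difference Δλ = 150.000°:
Haversine: a = sin²(Δφ/2) + cos φ₁ cos φ₂ sin²(Δλ/2) = 0.2500 + (0.5000)(1.0000)(0.9330) = 0.71651.
Central angle c = 2·arcsin(√a) = 2.01863 rad.
So the angular separation is 2.0186 rad.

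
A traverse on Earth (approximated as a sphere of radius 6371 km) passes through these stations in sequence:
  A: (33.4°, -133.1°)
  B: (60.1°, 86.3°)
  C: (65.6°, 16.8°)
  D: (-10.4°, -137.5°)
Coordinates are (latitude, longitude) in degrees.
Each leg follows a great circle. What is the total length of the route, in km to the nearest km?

25974 km

Leg A→B: central angle 1.4145 rad, distance 9012.0 km.
Leg B→C: central angle 0.5324 rad, distance 3392.0 km.
Leg C→D: central angle 2.1300 rad, distance 13570.3 km.
Total: 9012.0 + 3392.0 + 13570.3 ≈ 25974 km.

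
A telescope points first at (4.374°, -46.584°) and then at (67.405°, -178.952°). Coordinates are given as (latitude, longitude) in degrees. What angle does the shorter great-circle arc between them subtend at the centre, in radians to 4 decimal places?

In radians: φ₁ = 0.0763, φ₂ = 1.1764, Δλ = -132.368° = -2.3103 rad.
Haversine: a = sin²(Δφ/2) + cos φ₁ cos φ₂ sin²(Δλ/2) = 0.2732 + (0.9971)(0.3842)(0.8369) = 0.59388.
Central angle c = 2·arcsin(√a) = 1.75967 rad.
So the angular separation is 1.7597 rad.

1.7597 rad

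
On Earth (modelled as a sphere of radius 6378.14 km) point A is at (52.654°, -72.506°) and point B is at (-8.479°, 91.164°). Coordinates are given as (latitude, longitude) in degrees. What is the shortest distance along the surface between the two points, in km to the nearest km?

14902 km

In radians: φ₁ = 0.9190, φ₂ = -0.1480, Δλ = 163.670° = 2.8566 rad.
cos c = sin φ₁ sin φ₂ + cos φ₁ cos φ₂ cos Δλ = (0.7950)(-0.1474) + (0.6066)(0.9891)(-0.9597) = -0.69301,
so c = arccos(-0.69301) = 2.33645 rad.
Distance = R·c = 6378.14 × 2.3365 ≈ 14902 km.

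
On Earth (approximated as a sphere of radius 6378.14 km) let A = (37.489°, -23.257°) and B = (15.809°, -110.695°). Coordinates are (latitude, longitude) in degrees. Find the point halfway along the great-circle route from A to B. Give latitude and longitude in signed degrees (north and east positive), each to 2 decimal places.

Central angle δ = 1.3695 rad. Interpolating on the sphere with fraction f = 0.5:
P = [sin((1−f)δ)·A + sin(fδ)·B] / sin δ = 0.6455·A + 0.6455·B in Cartesian coordinates,
giving P = (0.2511, -0.7833, 0.5687), i.e. latitude 34.66°, longitude -72.23°.

34.66°, -72.23°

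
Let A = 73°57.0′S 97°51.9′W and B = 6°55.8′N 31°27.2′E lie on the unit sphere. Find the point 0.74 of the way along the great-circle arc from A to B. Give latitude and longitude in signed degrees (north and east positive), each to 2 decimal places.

-20.14°, 25.08°

Central angle δ = 1.8649 rad. Interpolating on the sphere with fraction f = 0.74:
P = [sin((1−f)δ)·A + sin(fδ)·B] / sin δ = 0.4870·A + 1.0259·B in Cartesian coordinates,
giving P = (0.8503, 0.3980, -0.3442), i.e. latitude -20.14°, longitude 25.08°.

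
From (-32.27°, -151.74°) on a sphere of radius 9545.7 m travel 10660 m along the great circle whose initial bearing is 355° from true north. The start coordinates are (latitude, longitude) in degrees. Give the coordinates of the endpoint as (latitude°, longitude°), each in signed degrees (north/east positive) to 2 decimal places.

31.52°, -157.01°

Angular distance δ = d/R = 10660/9545.7 = 1.11673 rad; initial bearing θ = 6.1959 rad.
sin φ₂ = sin φ₁ cos δ + cos φ₁ sin δ cos θ = (-0.5339)(0.4386) + (0.8455)(0.8987)(0.9962) = 0.5228, so φ₂ = 31.52°.
Δλ = atan2(sin θ sin δ cos φ₁, cos δ − sin φ₁ sin φ₂) = atan2(-0.0662, 0.7177) = -5.272°.
λ₂ = -151.740° − 5.272° = -157.01°.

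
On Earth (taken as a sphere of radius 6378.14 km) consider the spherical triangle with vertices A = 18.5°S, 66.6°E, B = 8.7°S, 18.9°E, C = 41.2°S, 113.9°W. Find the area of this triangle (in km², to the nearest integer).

Side lengths (central angles): a = 1.9885, b = 2.0996, c = 0.8246 rad; semiperimeter s = 2.4563.
By l'Huilier's theorem, tan(E/4) = √[tan(s/2) tan((s−a)/2) tan((s−b)/2) tan((s−c)/2)], giving spherical excess E = 1.3744 rad.
Area = E·R² = 1.3744 × (6378.14)² ≈ 55910664 km².

55910664 km²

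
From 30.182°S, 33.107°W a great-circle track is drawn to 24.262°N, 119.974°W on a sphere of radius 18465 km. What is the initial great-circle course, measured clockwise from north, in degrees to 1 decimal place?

292.7°

Δλ = -86.867° = -1.5161 rad.
y = sin Δλ · cos φ₂ = (-0.9985)(0.9117) = -0.9103
x = cos φ₁ sin φ₂ − sin φ₁ cos φ₂ cos Δλ = (0.8644)(0.4109) − (-0.5027)(0.9117)(0.0547) = 0.3803
θ = atan2(y, x) = -67.33°; adding 360° gives 292.7°.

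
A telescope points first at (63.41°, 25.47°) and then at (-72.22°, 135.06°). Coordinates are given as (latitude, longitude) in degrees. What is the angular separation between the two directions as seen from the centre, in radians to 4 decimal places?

Let φ₁ = 1.1067 rad, φ₂ = -1.2605 rad, and Δλ = 1.9127 rad.
Haversine: a = sin²(Δφ/2) + cos φ₁ cos φ₂ sin²(Δλ/2) = 0.8574 + (0.4476)(0.3054)(0.6676) = 0.94867.
Central angle c = 2·arcsin(√a) = 2.68452 rad.
So the angular separation is 2.6845 rad.

2.6845 rad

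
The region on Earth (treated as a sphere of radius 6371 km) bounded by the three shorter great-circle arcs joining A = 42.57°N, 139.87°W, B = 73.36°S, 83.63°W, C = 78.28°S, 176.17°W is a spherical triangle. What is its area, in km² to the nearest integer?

26815501 km²

Side lengths (central angles): a = 0.3609, b = 2.1434, c = 2.1305 rad; semiperimeter s = 2.3174.
By l'Huilier's theorem, tan(E/4) = √[tan(s/2) tan((s−a)/2) tan((s−b)/2) tan((s−c)/2)], giving spherical excess E = 0.6606 rad.
Area = E·R² = 0.6606 × (6371)² ≈ 26815501 km².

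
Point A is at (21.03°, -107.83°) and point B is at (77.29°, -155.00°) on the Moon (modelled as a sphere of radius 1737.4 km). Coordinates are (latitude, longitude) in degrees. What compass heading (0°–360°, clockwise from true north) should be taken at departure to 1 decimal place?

Δλ = -47.170° = -0.8233 rad.
y = sin Δλ · cos φ₂ = (-0.7334)(0.2200) = -0.1614
x = cos φ₁ sin φ₂ − sin φ₁ cos φ₂ cos Δλ = (0.9334)(0.9755) − (0.3589)(0.2200)(0.6798) = 0.8568
θ = atan2(y, x) = -10.66°; adding 360° gives 349.3°.

349.3°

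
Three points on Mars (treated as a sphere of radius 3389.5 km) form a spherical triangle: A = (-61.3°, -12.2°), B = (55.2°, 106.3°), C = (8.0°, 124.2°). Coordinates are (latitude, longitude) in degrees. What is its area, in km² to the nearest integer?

Side lengths (central angles): a = 0.8605, b = 2.0561, c = 2.5888 rad; semiperimeter s = 2.7527.
By l'Huilier's theorem, tan(E/4) = √[tan(s/2) tan((s−a)/2) tan((s−b)/2) tan((s−c)/2)], giving spherical excess E = 1.7187 rad.
Area = E·R² = 1.7187 × (3389.5)² ≈ 19745895 km².

19745895 km²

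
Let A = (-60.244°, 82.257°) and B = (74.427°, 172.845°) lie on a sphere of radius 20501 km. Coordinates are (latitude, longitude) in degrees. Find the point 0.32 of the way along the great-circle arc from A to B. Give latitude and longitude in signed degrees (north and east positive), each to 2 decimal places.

-16.01°, 104.22°

Central angle δ = 2.5638 rad. Interpolating on the sphere with fraction f = 0.32:
P = [sin((1−f)δ)·A + sin(fδ)·B] / sin δ = 1.8036·A + 1.3391·B in Cartesian coordinates,
giving P = (-0.2361, 0.9317, -0.2759), i.e. latitude -16.01°, longitude 104.22°.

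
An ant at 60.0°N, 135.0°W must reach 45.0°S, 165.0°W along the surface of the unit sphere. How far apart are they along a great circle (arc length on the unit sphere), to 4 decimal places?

1.8820

In radians: φ₁ = 1.0472, φ₂ = -0.7854, Δλ = -30.000° = -0.5236 rad.
cos c = sin φ₁ sin φ₂ + cos φ₁ cos φ₂ cos Δλ = (0.8660)(-0.7071) + (0.5000)(0.7071)(0.8660) = -0.30619,
so c = arccos(-0.30619) = 1.88198 rad.
On the unit sphere the arc length equals the central angle: 1.8820.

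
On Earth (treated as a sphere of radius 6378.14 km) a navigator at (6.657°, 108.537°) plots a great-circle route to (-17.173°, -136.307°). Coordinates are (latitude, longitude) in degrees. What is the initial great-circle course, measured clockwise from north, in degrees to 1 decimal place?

With φ₁ = 0.1162, φ₂ = -0.2997, Δλ = 2.0099 rad, the forward-azimuth formula gives
θ = atan2( sin Δλ cos φ₂ , cos φ₁ sin φ₂ − sin φ₁ cos φ₂ cos Δλ ) = atan2(0.8648, -0.2462) = 105.89°.
So the initial bearing is 105.9°.

105.9°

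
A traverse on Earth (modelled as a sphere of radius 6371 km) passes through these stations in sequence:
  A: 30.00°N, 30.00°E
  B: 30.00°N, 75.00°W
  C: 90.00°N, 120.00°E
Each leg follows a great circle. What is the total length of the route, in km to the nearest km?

16323 km

Leg A→B: central angle 1.5149 rad, distance 9651.3 km.
Leg B→C: central angle 1.0472 rad, distance 6671.7 km.
Total: 9651.3 + 6671.7 ≈ 16323 km.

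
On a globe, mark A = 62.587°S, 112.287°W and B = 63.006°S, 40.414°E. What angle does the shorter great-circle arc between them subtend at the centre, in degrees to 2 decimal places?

52.75°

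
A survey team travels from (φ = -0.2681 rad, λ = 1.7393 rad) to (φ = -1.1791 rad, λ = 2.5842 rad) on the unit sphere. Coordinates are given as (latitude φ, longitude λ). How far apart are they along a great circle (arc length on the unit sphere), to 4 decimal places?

1.0596

With latitudes φ₁ = -15.361°, φ₂ = -67.557° and longitude difference Δλ = 48.409°:
cos c = sin φ₁ sin φ₂ + cos φ₁ cos φ₂ cos Δλ = (-0.2649)(-0.9243) + (0.9643)(0.3818)(0.6638) = 0.48920,
so c = arccos(0.48920) = 1.05963 rad.
On the unit sphere the arc length equals the central angle: 1.0596.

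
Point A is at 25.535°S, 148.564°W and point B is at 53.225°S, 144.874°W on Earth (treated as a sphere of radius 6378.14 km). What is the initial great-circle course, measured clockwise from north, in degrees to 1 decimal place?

175.3°

With φ₁ = -0.4457, φ₂ = -0.9290, Δλ = 0.0644 rad, the forward-azimuth formula gives
θ = atan2( sin Δλ cos φ₂ , cos φ₁ sin φ₂ − sin φ₁ cos φ₂ cos Δλ ) = atan2(0.0385, -0.4652) = 175.27°.
So the initial bearing is 175.3°.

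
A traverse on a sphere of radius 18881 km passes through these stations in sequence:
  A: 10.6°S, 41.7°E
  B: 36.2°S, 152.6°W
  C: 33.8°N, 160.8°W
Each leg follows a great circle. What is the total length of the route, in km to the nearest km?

66472 km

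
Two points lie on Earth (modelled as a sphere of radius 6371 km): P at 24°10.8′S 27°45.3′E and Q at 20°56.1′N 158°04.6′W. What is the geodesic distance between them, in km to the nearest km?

In radians: φ₁ = -0.4220, φ₂ = 0.3654, Δλ = 174.168° = 3.0398 rad.
cos c = sin φ₁ sin φ₂ + cos φ₁ cos φ₂ cos Δλ = (-0.4096)(0.3573) + (0.9123)(0.9340)(-0.9948) = -0.99399,
so c = arccos(-0.99399) = 3.03187 rad.
Distance = R·c = 6371 × 3.0319 ≈ 19316 km.

19316 km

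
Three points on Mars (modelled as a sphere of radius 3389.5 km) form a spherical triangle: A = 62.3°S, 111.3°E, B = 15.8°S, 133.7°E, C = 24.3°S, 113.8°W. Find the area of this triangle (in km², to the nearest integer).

Side lengths (central angles): a = 1.7963, b = 1.5054, c = 0.8571 rad; semiperimeter s = 2.0794.
By l'Huilier's theorem, tan(E/4) = √[tan(s/2) tan((s−a)/2) tan((s−b)/2) tan((s−c)/2)], giving spherical excess E = 0.8815 rad.
Area = E·R² = 0.8815 × (3389.5)² ≈ 10126824 km².

10126824 km²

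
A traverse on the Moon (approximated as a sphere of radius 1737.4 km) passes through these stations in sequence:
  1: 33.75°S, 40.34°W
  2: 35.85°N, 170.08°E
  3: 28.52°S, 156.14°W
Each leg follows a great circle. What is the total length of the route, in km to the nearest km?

Leg 1→2: central angle 2.7058 rad, distance 4701.1 km.
Leg 2→3: central angle 1.2532 rad, distance 2177.2 km.
Total: 4701.1 + 2177.2 ≈ 6878 km.

6878 km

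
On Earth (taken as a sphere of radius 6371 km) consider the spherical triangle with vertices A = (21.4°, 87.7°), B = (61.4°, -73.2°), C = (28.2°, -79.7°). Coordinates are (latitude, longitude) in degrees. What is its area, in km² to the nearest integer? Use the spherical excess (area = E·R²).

Side lengths (central angles): a = 0.5844, b = 2.2502, c = 1.6718 rad; semiperimeter s = 2.2532.
By l'Huilier's theorem, tan(E/4) = √[tan(s/2) tan((s−a)/2) tan((s−b)/2) tan((s−c)/2)], giving spherical excess E = 0.1280 rad.
Area = E·R² = 0.1280 × (6371)² ≈ 5195776 km².

5195776 km²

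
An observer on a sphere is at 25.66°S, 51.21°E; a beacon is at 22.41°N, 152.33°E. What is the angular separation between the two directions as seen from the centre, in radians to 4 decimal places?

In radians: φ₁ = -0.4479, φ₂ = 0.3911, Δλ = 101.120° = 1.7649 rad.
Haversine: a = sin²(Δφ/2) + cos φ₁ cos φ₂ sin²(Δλ/2) = 0.1659 + (0.9014)(0.9245)(0.5964) = 0.66290.
Central angle c = 2·arcsin(√a) = 1.90265 rad.
So the angular separation is 1.9027 rad.

1.9027 rad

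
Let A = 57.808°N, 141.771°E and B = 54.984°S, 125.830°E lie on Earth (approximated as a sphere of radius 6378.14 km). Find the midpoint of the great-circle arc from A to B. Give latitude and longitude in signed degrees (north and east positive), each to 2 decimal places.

The central angle between A and B is δ = 1.9814 rad.
With f = 0.5, the slerp weights are sin((1−f)δ)/sin δ = 0.9122 and sin(fδ)/sin δ = 0.9122.
Weighted sum of the unit vectors: (0.9122)·(-0.4185,0.3297,0.8463) + (0.9122)·(-0.3359,0.4652,-0.8190) = (-0.6882, 0.7251, 0.0249).
Converting back: φ = atan2(z, √(x²+y²)) = 1.43°, λ = atan2(y, x) = 133.50°.

1.43°, 133.50°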